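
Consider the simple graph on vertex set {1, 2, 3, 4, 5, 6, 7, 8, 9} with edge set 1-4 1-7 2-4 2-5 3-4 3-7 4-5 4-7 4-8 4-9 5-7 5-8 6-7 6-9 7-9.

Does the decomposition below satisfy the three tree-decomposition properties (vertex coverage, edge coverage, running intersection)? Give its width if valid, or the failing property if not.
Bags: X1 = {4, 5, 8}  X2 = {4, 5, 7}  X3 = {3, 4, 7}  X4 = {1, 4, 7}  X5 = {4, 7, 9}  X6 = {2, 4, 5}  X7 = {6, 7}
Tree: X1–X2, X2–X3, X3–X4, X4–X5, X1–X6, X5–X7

A tree decomposition must satisfy three properties: every vertex lies in some bag; for every edge, both endpoints lie together in some bag; and for every vertex, the bags containing it form a connected subtree. Here edge (9,6) lies in no bag, so the decomposition is invalid.

No — edge (9,6) lies in no bag.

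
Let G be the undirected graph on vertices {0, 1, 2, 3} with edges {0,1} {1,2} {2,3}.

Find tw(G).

1

A width-1 tree decomposition is:
Bags: B1 = {1, 2}  B2 = {0, 1}  B3 = {2, 3}
Tree: B1–B2, B1–B3
Every bag has size at most 2, so the width is 2 − 1 = 1 and tw(G) ≤ 1. G has an edge, so its treewidth is at least 1. Therefore the treewidth is 1.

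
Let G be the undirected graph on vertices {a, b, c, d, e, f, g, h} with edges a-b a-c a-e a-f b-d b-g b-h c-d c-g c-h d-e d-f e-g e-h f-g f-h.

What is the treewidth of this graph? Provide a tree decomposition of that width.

Treewidth 4.
One optimal decomposition is:
Bags: B1 = {b, c, e, f, g}  B2 = {b, c, e, f, h}  B3 = {a, b, c, e, f}  B4 = {b, c, d, e, f}
Tree: B1–B2, B2–B3, B3–B4

Every bag has size at most 5, so the width is 5 − 1 = 4 and tw(G) ≤ 4. For the lower bound: the 5 vertex sets {c,g}, {e,h}, {a,b}, {f}, {d} are disjoint, each induces a connected subgraph, and every pair is joined by at least one edge of G. Contracting each set to a single vertex therefore yields K_{5} as a minor, and since treewidth is minor-monotone, tw(G) ≥ tw(K_{5}) = 4. Therefore the treewidth is 4.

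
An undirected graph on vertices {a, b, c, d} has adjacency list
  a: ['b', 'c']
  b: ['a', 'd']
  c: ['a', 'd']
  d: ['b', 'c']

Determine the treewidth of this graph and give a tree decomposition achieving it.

Every bag has size at most 3, so the width is 3 − 1 = 2 and tw(G) ≤ 2. Since d–b–a–c–d is a cycle in G, G is not acyclic. Forests are exactly the graphs of treewidth ≤ 1, so tw(G) ≥ 2. Combining the bounds, tw(G) = 2.

Treewidth 2.
One optimal decomposition is:
Bags: B1 = {a, b, d}  B2 = {a, c, d}
Tree: B1–B2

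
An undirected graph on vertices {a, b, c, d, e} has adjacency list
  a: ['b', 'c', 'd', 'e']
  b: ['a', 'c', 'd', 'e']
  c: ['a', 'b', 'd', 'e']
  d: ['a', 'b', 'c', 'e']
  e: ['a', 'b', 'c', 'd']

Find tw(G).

A width-4 tree decomposition is:
Bags: B1 = {a, b, c, d, e}
Tree: (single bag)
With just one bag of size 5, the width is 5 − 1 = 4, so tw(G) ≤ 4. Conversely, {a, b, c, d, e} is a clique of size 5, and the vertices of any clique must share a bag in every tree decomposition; so some bag has ≥ 5 vertices and tw(G) ≥ 4. Therefore the treewidth is 4.

4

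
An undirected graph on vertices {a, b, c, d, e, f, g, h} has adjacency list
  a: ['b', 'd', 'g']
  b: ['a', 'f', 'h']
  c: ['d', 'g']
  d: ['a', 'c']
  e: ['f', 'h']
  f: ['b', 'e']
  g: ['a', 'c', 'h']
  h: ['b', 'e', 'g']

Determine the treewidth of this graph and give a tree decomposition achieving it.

Treewidth 2.
Bags: B1 = {e, f, h}  B2 = {b, f, h}  B3 = {b, g, h}  B4 = {a, b, g}  B5 = {a, c, g}  B6 = {a, c, d}
Tree: B1–B2, B2–B3, B3–B4, B4–B5, B5–B6

The largest bag has 3 vertices, giving width 2; this decomposition certifies tw(G) ≤ 2. Since e–f–b–h–e is a cycle in G, G is not acyclic. Forests are exactly the graphs of treewidth ≤ 1, so tw(G) ≥ 2. Hence tw(G) = 2 exactly.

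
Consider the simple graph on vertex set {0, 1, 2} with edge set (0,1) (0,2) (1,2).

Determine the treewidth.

2

A width-2 tree decomposition is:
Bags: B1 = {0, 1, 2}
Tree: (single bag)
A single bag containing all 3 vertices is trivially a valid decomposition of width 2. Conversely, {0, 1, 2} is a clique of size 3, and the vertices of any clique must share a bag in every tree decomposition; so some bag has ≥ 3 vertices and tw(G) ≥ 2. Therefore the treewidth is 2.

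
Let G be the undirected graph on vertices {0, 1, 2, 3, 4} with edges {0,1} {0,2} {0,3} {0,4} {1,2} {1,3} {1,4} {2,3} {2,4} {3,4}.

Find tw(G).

4

A width-4 tree decomposition is:
Bags: B1 = {0, 1, 2, 3, 4}
Tree: (single bag)
A single bag containing all 5 vertices is trivially a valid decomposition of width 4. On the other hand G contains the 5-clique {0, 1, 2, 3, 4}. A clique must lie in a single bag of any decomposition, so no decomposition can have width below 4. Combining the bounds, tw(G) = 4.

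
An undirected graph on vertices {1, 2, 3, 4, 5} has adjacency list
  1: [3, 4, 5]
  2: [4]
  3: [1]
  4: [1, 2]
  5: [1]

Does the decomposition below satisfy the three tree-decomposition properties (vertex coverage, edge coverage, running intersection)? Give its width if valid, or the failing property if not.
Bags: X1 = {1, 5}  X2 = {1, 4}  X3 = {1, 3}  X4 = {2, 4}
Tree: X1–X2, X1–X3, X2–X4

Checking the three conditions: (i) the bags cover all of {1, 2, 3, 4, 5}; (ii) for each edge, some bag contains both endpoints; (iii) the bags containing any fixed vertex form a subtree. All hold, so the decomposition is valid with width 2 − 1 = 1.

Yes; width 1.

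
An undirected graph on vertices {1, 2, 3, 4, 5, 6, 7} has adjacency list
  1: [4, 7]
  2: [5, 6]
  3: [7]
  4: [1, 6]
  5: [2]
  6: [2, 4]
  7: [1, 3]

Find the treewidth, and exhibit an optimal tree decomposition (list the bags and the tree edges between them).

Each bag holds 2 vertices, so the decomposition has width 1, which upper-bounds the treewidth. G has an edge, so its treewidth is at least 1. Combining the bounds, tw(G) = 1.

Treewidth 1.
One such decomposition:
Bags: B1 = {3, 7}  B2 = {1, 7}  B3 = {1, 4}  B4 = {4, 6}  B5 = {2, 6}  B6 = {2, 5}
Tree: B1–B2, B2–B3, B3–B4, B4–B5, B5–B6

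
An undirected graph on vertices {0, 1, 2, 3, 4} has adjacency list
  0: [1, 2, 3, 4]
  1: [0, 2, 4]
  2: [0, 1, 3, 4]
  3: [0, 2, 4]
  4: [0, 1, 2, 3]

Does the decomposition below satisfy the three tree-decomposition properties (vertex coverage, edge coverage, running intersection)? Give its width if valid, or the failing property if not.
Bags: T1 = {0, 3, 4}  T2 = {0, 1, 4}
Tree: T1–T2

A tree decomposition must satisfy three properties: every vertex lies in some bag; for every edge, both endpoints lie together in some bag; and for every vertex, the bags containing it form a connected subtree. Here vertex 2 appears in no bag, so the decomposition is invalid.

No — vertex 2 appears in no bag.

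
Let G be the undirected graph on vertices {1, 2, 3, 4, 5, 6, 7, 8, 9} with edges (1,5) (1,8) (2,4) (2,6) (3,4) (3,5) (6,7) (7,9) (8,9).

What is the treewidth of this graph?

A width-2 tree decomposition is:
Bags: B1 = {2, 3, 4}  B2 = {2, 3, 6}  B3 = {3, 6, 7}  B4 = {3, 7, 9}  B5 = {3, 8, 9}  B6 = {1, 3, 8}  B7 = {1, 3, 5}
Tree: B1–B2, B2–B3, B3–B4, B4–B5, B5–B6, B6–B7
The largest bag has 3 vertices, giving width 2; this decomposition certifies tw(G) ≤ 2. The edges 3–4–2–6–7–9–8–1–5–3 form a cycle, so G is not a tree and its treewidth is at least 2. Therefore the treewidth is 2.

2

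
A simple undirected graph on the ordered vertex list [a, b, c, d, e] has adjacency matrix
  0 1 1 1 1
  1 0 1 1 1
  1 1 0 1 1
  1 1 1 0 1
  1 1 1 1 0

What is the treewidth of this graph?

4

A width-4 tree decomposition is:
Bags: B1 = {a, b, c, d, e}
Tree: (single bag)
With just one bag of size 5, the width is 5 − 1 = 4, so tw(G) ≤ 4. For the lower bound, the 5 vertices {a, b, c, d, e} are pairwise adjacent, and any tree decomposition puts a clique entirely inside one bag — forcing width ≥ 4. Hence tw(G) = 4 exactly.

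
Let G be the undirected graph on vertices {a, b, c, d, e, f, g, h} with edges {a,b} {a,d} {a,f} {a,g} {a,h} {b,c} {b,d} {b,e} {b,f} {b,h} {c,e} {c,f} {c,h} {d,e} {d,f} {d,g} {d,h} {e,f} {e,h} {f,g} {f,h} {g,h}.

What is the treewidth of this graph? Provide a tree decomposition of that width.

Each bag holds 5 vertices, so the decomposition has width 4, which upper-bounds the treewidth. For the lower bound, the 5 vertices {b, d, e, f, h} are pairwise adjacent, and any tree decomposition puts a clique entirely inside one bag — forcing width ≥ 4. Hence tw(G) = 4 exactly.

Treewidth 4.
Bags: B1 = {b, d, e, f, h}  B2 = {b, c, e, f, h}  B3 = {a, b, d, f, h}  B4 = {a, d, f, g, h}
Tree: B1–B2, B1–B3, B3–B4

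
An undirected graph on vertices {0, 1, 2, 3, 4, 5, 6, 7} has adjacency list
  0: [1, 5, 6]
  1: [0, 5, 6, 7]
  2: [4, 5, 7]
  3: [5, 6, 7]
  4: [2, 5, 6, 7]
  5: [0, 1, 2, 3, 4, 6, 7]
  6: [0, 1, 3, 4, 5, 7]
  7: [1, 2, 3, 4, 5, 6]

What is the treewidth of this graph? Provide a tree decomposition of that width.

Treewidth 3.
One such decomposition:
Bags: B1 = {1, 5, 6, 7}  B2 = {4, 5, 6, 7}  B3 = {2, 4, 5, 7}  B4 = {0, 1, 5, 6}  B5 = {3, 5, 6, 7}
Tree: B1–B2, B2–B3, B1–B4, B2–B5

Every bag has size at most 4, so the width is 4 − 1 = 3 and tw(G) ≤ 3. For the lower bound, the 4 vertices {2, 4, 5, 7} are pairwise adjacent, and any tree decomposition puts a clique entirely inside one bag — forcing width ≥ 3. Combining the bounds, tw(G) = 3.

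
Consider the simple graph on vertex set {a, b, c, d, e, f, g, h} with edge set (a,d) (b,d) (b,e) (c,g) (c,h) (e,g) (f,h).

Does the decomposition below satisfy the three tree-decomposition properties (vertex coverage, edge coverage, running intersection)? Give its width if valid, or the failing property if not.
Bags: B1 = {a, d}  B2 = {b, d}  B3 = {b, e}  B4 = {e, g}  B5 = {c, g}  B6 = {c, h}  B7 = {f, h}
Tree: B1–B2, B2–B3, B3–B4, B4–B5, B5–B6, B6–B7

Yes; width 1.

Checking the three conditions: (i) the bags cover all of {a, b, c, d, e, f, g, h}; (ii) for each edge, some bag contains both endpoints; (iii) the bags containing any fixed vertex form a subtree. All hold, so the decomposition is valid with width 2 − 1 = 1.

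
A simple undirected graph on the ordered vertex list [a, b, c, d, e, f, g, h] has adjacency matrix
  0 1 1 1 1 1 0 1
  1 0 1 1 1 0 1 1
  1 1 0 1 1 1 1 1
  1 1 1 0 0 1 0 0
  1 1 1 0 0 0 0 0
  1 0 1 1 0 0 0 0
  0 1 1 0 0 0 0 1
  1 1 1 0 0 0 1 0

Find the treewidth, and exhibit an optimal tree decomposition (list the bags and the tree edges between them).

Treewidth 3.
Bags: B1 = {b, c, g, h}  B2 = {a, b, c, h}  B3 = {a, b, c, d}  B4 = {a, b, c, e}  B5 = {a, c, d, f}
Tree: B1–B2, B2–B3, B2–B4, B3–B5

Every bag has size at most 4, so the width is 4 − 1 = 3 and tw(G) ≤ 3. On the other hand G contains the 4-clique {a, c, d, f}. A clique must lie in a single bag of any decomposition, so no decomposition can have width below 3. Hence tw(G) = 3 exactly.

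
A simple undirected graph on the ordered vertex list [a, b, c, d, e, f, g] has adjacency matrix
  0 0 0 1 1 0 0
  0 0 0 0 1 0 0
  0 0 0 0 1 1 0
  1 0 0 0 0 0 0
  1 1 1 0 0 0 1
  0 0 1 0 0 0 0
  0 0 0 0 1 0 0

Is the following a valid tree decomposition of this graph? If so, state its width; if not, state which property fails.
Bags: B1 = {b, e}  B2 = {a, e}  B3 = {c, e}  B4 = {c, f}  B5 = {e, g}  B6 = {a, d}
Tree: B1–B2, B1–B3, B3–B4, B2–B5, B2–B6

Checking the three conditions: (i) the bags cover all of {a, b, c, d, e, f, g}; (ii) for each edge, some bag contains both endpoints; (iii) the bags containing any fixed vertex form a subtree. All hold, so the decomposition is valid with width 2 − 1 = 1.

Yes; width 1.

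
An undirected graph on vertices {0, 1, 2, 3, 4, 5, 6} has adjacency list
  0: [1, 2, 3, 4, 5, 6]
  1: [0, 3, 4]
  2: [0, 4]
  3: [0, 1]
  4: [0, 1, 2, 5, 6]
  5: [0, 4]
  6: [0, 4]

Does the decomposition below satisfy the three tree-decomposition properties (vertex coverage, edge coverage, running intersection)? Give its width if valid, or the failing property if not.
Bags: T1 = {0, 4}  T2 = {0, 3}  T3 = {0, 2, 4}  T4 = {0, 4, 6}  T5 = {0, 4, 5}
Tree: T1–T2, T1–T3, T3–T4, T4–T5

No — vertex 1 appears in no bag.

A tree decomposition must satisfy three properties: every vertex lies in some bag; for every edge, both endpoints lie together in some bag; and for every vertex, the bags containing it form a connected subtree. Here vertex 1 appears in no bag, so the decomposition is invalid.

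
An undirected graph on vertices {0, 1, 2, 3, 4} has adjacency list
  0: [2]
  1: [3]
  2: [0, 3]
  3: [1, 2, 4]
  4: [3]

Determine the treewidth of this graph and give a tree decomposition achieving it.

The largest bag has 2 vertices, giving width 1; this decomposition certifies tw(G) ≤ 1. G has an edge, so its treewidth is at least 1. The upper and lower bounds meet at 1, so that is the treewidth.

Treewidth 1.
One optimal decomposition is:
Bags: B1 = {0, 2}  B2 = {2, 3}  B3 = {1, 3}  B4 = {3, 4}
Tree: B1–B2, B2–B3, B2–B4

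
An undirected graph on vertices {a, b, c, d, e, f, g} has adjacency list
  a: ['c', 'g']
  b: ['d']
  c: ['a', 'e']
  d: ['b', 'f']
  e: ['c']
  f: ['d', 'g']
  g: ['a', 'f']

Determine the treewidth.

1

A width-1 tree decomposition is:
Bags: B1 = {c, e}  B2 = {a, c}  B3 = {a, g}  B4 = {f, g}  B5 = {d, f}  B6 = {b, d}
Tree: B1–B2, B2–B3, B3–B4, B4–B5, B5–B6
Each bag holds 2 vertices, so the decomposition has width 1, which upper-bounds the treewidth. Any graph with an edge has treewidth ≥ 1, and G has the edge e–c. Hence tw(G) = 1 exactly.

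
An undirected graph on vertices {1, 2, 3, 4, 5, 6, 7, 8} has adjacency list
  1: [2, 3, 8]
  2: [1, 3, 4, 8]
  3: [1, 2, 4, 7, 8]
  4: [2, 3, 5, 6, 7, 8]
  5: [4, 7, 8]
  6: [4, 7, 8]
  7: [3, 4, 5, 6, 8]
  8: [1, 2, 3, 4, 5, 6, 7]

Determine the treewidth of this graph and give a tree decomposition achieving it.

Treewidth 3.
One optimal decomposition is:
Bags: B1 = {4, 6, 7, 8}  B2 = {3, 4, 7, 8}  B3 = {2, 3, 4, 8}  B4 = {1, 2, 3, 8}  B5 = {4, 5, 7, 8}
Tree: B1–B2, B2–B3, B3–B4, B1–B5

Each bag holds 4 vertices, so the decomposition has width 3, which upper-bounds the treewidth. For the lower bound, the 4 vertices {1, 2, 3, 8} are pairwise adjacent, and any tree decomposition puts a clique entirely inside one bag — forcing width ≥ 3. Hence tw(G) = 3 exactly.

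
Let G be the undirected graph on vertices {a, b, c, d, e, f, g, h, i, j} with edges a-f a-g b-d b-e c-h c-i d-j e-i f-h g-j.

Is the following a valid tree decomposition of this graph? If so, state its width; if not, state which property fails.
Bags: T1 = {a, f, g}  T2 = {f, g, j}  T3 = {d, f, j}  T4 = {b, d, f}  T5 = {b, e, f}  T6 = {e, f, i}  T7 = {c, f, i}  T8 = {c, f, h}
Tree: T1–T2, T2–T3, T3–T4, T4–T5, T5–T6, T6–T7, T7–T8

Every vertex of G appears in some bag (union = {a, b, c, d, e, f, g, h, i, j}); every edge is covered by a bag; and for each vertex v the set of bags containing v is connected in the bag tree. The decomposition is therefore valid. The largest bag has 3 vertices, so the width is 2.

Yes; width 2.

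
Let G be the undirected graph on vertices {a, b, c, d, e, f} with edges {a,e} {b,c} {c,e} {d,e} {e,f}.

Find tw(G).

A width-1 tree decomposition is:
Bags: B1 = {c, e}  B2 = {d, e}  B3 = {b, c}  B4 = {a, e}  B5 = {e, f}
Tree: B1–B2, B1–B3, B1–B4, B2–B5
Each bag holds 2 vertices, so the decomposition has width 1, which upper-bounds the treewidth. Any graph with an edge has treewidth ≥ 1, and G has the edge e–c. Combining the bounds, tw(G) = 1.

1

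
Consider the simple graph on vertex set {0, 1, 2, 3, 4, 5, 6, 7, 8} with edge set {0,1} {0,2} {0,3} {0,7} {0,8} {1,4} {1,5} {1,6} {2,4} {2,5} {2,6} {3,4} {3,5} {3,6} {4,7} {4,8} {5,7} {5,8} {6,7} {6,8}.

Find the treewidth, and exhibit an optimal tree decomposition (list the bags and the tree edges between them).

The largest bag has 5 vertices, giving width 4; this decomposition certifies tw(G) ≤ 4. For the lower bound: the 5 vertex sets {0,7}, {6,8}, {1,5}, {4}, {3} are disjoint, each induces a connected subgraph, and every pair is joined by at least one edge of G. Contracting each set to a single vertex therefore yields K_{5} as a minor, and since treewidth is minor-monotone, tw(G) ≥ tw(K_{5}) = 4. Hence tw(G) = 4 exactly.

Treewidth 4.
One such decomposition:
Bags: B1 = {0, 4, 5, 6, 7}  B2 = {0, 4, 5, 6, 8}  B3 = {0, 1, 4, 5, 6}  B4 = {0, 3, 4, 5, 6}  B5 = {0, 2, 4, 5, 6}
Tree: B1–B2, B2–B3, B3–B4, B4–B5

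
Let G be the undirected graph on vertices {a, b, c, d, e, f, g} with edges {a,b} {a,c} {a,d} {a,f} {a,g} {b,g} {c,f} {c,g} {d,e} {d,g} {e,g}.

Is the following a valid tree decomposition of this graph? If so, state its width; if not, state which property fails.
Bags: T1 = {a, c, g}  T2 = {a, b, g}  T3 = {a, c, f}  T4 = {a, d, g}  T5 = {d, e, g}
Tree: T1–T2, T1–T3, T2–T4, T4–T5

Vertex coverage: the bags together contain {a, b, c, d, e, f, g}, the full vertex set. Edge coverage: each edge of G has both endpoints in at least one bag. Running intersection: for every vertex, the bags containing it form a connected subtree. All three properties hold, so this is a valid tree decomposition of width max|bag| − 1 = 2, and hence tw(G) ≤ 2.

Yes; width 2.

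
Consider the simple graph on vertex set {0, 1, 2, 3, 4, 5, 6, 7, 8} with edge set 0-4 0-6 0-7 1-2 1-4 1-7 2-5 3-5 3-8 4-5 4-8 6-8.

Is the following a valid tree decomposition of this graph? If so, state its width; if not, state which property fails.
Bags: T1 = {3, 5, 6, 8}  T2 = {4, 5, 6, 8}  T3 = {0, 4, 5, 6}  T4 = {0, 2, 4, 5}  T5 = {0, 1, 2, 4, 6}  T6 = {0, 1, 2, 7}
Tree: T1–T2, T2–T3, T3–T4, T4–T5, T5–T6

No — bags containing vertex 6 are not connected in the tree.

A tree decomposition must satisfy three properties: every vertex lies in some bag; for every edge, both endpoints lie together in some bag; and for every vertex, the bags containing it form a connected subtree. Here bags containing vertex 6 are not connected in the tree, so the decomposition is invalid.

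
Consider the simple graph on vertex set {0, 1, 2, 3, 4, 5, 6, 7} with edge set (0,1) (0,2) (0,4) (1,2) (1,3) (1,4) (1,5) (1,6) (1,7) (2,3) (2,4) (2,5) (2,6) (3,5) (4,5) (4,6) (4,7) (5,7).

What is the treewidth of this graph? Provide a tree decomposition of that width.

Each bag holds 4 vertices, so the decomposition has width 3, which upper-bounds the treewidth. On the other hand G contains the 4-clique {1, 2, 3, 5}. A clique must lie in a single bag of any decomposition, so no decomposition can have width below 3. The upper and lower bounds meet at 3, so that is the treewidth.

Treewidth 3.
Bags: B1 = {1, 2, 4, 5}  B2 = {0, 1, 2, 4}  B3 = {1, 2, 4, 6}  B4 = {1, 2, 3, 5}  B5 = {1, 4, 5, 7}
Tree: B1–B2, B1–B3, B1–B4, B1–B5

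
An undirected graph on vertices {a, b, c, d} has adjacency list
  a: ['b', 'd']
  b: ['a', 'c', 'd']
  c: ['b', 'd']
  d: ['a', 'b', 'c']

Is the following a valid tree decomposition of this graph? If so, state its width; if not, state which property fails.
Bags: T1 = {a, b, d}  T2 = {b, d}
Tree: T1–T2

No — vertex c appears in no bag.

A tree decomposition must satisfy three properties: every vertex lies in some bag; for every edge, both endpoints lie together in some bag; and for every vertex, the bags containing it form a connected subtree. Here vertex c appears in no bag, so the decomposition is invalid.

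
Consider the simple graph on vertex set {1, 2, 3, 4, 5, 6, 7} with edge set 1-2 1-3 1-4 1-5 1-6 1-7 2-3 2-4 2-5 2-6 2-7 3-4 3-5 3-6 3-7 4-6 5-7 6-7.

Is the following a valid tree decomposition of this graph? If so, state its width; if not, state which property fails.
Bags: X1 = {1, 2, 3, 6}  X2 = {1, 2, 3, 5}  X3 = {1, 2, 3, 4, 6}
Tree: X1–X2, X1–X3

No — vertex 7 appears in no bag.

A tree decomposition must satisfy three properties: every vertex lies in some bag; for every edge, both endpoints lie together in some bag; and for every vertex, the bags containing it form a connected subtree. Here vertex 7 appears in no bag, so the decomposition is invalid.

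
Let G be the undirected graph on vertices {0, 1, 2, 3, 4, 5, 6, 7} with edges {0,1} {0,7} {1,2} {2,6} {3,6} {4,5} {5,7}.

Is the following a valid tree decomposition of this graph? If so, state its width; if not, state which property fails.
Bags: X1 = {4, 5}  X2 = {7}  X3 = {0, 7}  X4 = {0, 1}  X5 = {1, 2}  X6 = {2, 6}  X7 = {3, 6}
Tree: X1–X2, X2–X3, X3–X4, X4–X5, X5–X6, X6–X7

A tree decomposition must satisfy three properties: every vertex lies in some bag; for every edge, both endpoints lie together in some bag; and for every vertex, the bags containing it form a connected subtree. Here edge (5,7) lies in no bag, so the decomposition is invalid.

No — edge (5,7) lies in no bag.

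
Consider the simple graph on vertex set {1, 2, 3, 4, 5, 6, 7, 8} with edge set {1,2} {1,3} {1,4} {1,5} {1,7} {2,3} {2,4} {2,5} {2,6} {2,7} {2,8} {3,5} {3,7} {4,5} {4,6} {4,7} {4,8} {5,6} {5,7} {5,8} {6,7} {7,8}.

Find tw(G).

4

A width-4 tree decomposition is:
Bags: B1 = {2, 4, 5, 7, 8}  B2 = {2, 4, 5, 6, 7}  B3 = {1, 2, 4, 5, 7}  B4 = {1, 2, 3, 5, 7}
Tree: B1–B2, B1–B3, B3–B4
Each bag holds 5 vertices, so the decomposition has width 4, which upper-bounds the treewidth. On the other hand G contains the 5-clique {1, 2, 3, 5, 7}. A clique must lie in a single bag of any decomposition, so no decomposition can have width below 4. Hence tw(G) = 4 exactly.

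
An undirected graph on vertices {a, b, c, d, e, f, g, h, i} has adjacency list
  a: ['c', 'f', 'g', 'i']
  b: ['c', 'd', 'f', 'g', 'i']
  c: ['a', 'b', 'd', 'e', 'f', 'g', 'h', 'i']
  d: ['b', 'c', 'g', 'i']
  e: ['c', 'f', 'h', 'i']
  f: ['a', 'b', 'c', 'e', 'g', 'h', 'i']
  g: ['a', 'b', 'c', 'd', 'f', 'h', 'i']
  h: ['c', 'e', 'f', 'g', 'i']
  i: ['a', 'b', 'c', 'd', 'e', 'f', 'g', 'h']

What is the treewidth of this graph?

4

A width-4 tree decomposition is:
Bags: B1 = {b, c, f, g, i}  B2 = {c, f, g, h, i}  B3 = {a, c, f, g, i}  B4 = {b, c, d, g, i}  B5 = {c, e, f, h, i}
Tree: B1–B2, B1–B3, B1–B4, B2–B5
Every bag has size at most 5, so the width is 5 − 1 = 4 and tw(G) ≤ 4. On the other hand G contains the 5-clique {b, c, d, g, i}. A clique must lie in a single bag of any decomposition, so no decomposition can have width below 4. Hence tw(G) = 4 exactly.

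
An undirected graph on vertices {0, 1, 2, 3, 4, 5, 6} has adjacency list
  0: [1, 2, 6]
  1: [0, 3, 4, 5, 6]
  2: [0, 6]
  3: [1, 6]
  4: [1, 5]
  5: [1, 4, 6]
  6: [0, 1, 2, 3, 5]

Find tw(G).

A width-2 tree decomposition is:
Bags: B1 = {1, 3, 6}  B2 = {1, 5, 6}  B3 = {0, 1, 6}  B4 = {1, 4, 5}  B5 = {0, 2, 6}
Tree: B1–B2, B2–B3, B2–B4, B3–B5
Each bag holds 3 vertices, so the decomposition has width 2, which upper-bounds the treewidth. Conversely, {1, 4, 5} is a clique of size 3, and the vertices of any clique must share a bag in every tree decomposition; so some bag has ≥ 3 vertices and tw(G) ≥ 2. The upper and lower bounds meet at 2, so that is the treewidth.

2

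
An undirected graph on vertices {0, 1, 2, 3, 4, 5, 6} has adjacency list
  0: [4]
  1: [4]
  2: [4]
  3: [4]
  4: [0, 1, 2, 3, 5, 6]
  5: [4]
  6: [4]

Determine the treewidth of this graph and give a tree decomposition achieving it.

Each bag holds 2 vertices, so the decomposition has width 1, which upper-bounds the treewidth. Any graph with an edge has treewidth ≥ 1, and G has the edge 0–4. The upper and lower bounds meet at 1, so that is the treewidth.

Treewidth 1.
One such decomposition:
Bags: B1 = {0, 4}  B2 = {2, 4}  B3 = {3, 4}  B4 = {4, 6}  B5 = {1, 4}  B6 = {4, 5}
Tree: B1–B2, B2–B3, B3–B4, B2–B5, B1–B6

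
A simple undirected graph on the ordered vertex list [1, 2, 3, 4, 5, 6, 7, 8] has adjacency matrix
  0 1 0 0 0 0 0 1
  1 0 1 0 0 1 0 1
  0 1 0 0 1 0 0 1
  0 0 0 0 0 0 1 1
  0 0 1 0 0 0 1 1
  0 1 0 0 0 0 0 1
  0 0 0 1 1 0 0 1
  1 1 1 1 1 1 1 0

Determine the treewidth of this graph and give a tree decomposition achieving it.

Treewidth 2.
One such decomposition:
Bags: B1 = {2, 3, 8}  B2 = {3, 5, 8}  B3 = {2, 6, 8}  B4 = {5, 7, 8}  B5 = {4, 7, 8}  B6 = {1, 2, 8}
Tree: B1–B2, B1–B3, B2–B4, B4–B5, B1–B6

Every bag has size at most 3, so the width is 3 − 1 = 2 and tw(G) ≤ 2. Conversely, {1, 2, 8} is a clique of size 3, and the vertices of any clique must share a bag in every tree decomposition; so some bag has ≥ 3 vertices and tw(G) ≥ 2. Hence tw(G) = 2 exactly.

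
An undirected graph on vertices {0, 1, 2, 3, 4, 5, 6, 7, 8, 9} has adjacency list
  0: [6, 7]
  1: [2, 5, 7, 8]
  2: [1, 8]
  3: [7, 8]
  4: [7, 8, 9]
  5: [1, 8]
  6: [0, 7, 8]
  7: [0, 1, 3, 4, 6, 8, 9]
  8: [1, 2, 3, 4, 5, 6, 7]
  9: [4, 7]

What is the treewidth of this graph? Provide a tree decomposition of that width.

Treewidth 2.
Bags: B1 = {4, 7, 8}  B2 = {1, 7, 8}  B3 = {1, 2, 8}  B4 = {6, 7, 8}  B5 = {3, 7, 8}  B6 = {1, 5, 8}  B7 = {0, 6, 7}  B8 = {4, 7, 9}
Tree: B1–B2, B2–B3, B2–B4, B2–B5, B2–B6, B4–B7, B1–B8

Each bag holds 3 vertices, so the decomposition has width 2, which upper-bounds the treewidth. For the lower bound, the 3 vertices {1, 2, 8} are pairwise adjacent, and any tree decomposition puts a clique entirely inside one bag — forcing width ≥ 2. The upper and lower bounds meet at 2, so that is the treewidth.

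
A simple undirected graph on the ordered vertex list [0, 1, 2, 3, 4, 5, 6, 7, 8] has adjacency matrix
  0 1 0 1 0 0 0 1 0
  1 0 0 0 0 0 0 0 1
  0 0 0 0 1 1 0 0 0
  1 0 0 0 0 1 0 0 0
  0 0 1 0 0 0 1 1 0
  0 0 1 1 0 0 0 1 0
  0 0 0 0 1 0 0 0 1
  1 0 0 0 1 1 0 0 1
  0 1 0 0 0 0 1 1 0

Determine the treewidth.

3

A width-3 tree decomposition is:
Bags: B1 = {2, 3, 4, 5}  B2 = {3, 4, 5, 7}  B3 = {0, 3, 4, 7}  B4 = {0, 4, 6, 7}  B5 = {0, 6, 7, 8}  B6 = {0, 1, 6, 8}
Tree: B1–B2, B2–B3, B3–B4, B4–B5, B5–B6
Each bag holds 4 vertices, so the decomposition has width 3, which upper-bounds the treewidth. For the lower bound: the 4 vertex sets {2,3,5}, {4}, {7}, {0,1,6,8} are disjoint, each induces a connected subgraph, and every pair is joined by at least one edge of G. Contracting each set to a single vertex therefore yields K_{4} as a minor, and since treewidth is minor-monotone, tw(G) ≥ tw(K_{4}) = 3. Therefore the treewidth is 3.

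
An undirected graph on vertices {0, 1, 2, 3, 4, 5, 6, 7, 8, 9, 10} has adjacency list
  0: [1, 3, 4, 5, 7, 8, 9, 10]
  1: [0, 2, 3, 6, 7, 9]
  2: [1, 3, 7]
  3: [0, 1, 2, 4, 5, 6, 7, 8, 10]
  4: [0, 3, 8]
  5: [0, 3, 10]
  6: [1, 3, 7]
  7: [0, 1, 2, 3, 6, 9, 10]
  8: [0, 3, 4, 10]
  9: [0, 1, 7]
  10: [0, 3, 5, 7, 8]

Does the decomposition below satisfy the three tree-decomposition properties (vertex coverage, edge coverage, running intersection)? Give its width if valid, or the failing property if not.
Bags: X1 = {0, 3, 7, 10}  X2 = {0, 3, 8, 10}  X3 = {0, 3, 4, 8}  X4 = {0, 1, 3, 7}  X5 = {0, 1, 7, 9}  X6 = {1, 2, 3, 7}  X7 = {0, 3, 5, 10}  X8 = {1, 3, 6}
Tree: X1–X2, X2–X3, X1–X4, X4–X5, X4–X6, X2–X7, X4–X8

A tree decomposition must satisfy three properties: every vertex lies in some bag; for every edge, both endpoints lie together in some bag; and for every vertex, the bags containing it form a connected subtree. Here edge (7,6) lies in no bag, so the decomposition is invalid.

No — edge (7,6) lies in no bag.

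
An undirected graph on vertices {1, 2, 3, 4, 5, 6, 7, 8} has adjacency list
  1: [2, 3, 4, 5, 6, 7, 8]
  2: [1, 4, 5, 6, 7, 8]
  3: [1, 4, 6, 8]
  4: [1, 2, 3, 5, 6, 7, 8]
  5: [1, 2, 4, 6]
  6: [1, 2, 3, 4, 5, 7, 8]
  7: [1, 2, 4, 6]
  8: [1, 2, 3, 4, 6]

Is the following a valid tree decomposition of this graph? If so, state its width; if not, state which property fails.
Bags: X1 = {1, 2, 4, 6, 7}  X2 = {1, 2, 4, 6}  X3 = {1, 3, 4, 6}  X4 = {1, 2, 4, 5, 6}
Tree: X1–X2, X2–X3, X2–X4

No — vertex 8 appears in no bag.

A tree decomposition must satisfy three properties: every vertex lies in some bag; for every edge, both endpoints lie together in some bag; and for every vertex, the bags containing it form a connected subtree. Here vertex 8 appears in no bag, so the decomposition is invalid.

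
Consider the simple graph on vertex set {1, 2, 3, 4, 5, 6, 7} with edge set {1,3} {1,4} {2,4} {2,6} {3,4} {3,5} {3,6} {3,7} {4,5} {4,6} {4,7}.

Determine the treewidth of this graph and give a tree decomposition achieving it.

Treewidth 2.
One such decomposition:
Bags: B1 = {1, 3, 4}  B2 = {3, 4, 6}  B3 = {3, 4, 7}  B4 = {3, 4, 5}  B5 = {2, 4, 6}
Tree: B1–B2, B1–B3, B3–B4, B2–B5

The largest bag has 3 vertices, giving width 2; this decomposition certifies tw(G) ≤ 2. For the lower bound, the 3 vertices {2, 4, 6} are pairwise adjacent, and any tree decomposition puts a clique entirely inside one bag — forcing width ≥ 2. Combining the bounds, tw(G) = 2.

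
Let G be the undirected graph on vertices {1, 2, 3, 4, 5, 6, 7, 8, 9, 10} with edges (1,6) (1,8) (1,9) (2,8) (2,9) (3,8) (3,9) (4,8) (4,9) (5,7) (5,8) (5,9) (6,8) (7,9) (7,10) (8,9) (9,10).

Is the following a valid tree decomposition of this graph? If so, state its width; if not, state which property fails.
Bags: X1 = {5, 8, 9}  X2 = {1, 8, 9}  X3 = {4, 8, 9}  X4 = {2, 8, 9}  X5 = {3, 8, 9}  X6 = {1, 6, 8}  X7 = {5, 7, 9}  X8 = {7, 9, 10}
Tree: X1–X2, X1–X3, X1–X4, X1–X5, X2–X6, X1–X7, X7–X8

Checking the three conditions: (i) the bags cover all of {1, 2, 3, 4, 5, 6, 7, 8, 9, 10}; (ii) for each edge, some bag contains both endpoints; (iii) the bags containing any fixed vertex form a subtree. All hold, so the decomposition is valid with width 3 − 1 = 2.

Yes; width 2.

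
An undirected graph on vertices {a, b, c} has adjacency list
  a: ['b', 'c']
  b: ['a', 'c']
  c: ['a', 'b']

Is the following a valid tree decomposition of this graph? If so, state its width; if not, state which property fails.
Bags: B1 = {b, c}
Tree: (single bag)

A tree decomposition must satisfy three properties: every vertex lies in some bag; for every edge, both endpoints lie together in some bag; and for every vertex, the bags containing it form a connected subtree. Here vertex a appears in no bag, so the decomposition is invalid.

No — vertex a appears in no bag.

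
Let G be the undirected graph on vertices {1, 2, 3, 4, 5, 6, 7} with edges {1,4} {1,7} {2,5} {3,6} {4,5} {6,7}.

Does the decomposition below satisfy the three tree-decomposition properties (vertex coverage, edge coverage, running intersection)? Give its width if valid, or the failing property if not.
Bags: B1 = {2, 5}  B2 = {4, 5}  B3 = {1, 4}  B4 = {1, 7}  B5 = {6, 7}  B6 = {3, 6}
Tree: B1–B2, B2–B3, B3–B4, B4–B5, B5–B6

Yes; width 1.

Checking the three conditions: (i) the bags cover all of {1, 2, 3, 4, 5, 6, 7}; (ii) for each edge, some bag contains both endpoints; (iii) the bags containing any fixed vertex form a subtree. All hold, so the decomposition is valid with width 2 − 1 = 1.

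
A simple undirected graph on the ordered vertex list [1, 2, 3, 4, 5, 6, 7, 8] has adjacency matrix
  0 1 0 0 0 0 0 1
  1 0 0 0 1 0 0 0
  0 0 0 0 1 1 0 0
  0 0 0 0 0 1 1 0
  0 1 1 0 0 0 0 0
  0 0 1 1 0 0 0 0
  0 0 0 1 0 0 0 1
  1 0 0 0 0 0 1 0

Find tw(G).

A width-2 tree decomposition is:
Bags: B1 = {4, 7, 8}  B2 = {1, 4, 8}  B3 = {1, 2, 4}  B4 = {2, 4, 5}  B5 = {3, 4, 5}  B6 = {3, 4, 6}
Tree: B1–B2, B2–B3, B3–B4, B4–B5, B5–B6
Each bag holds 3 vertices, so the decomposition has width 2, which upper-bounds the treewidth. The edges 4–7–8–1–2–5–3–6–4 form a cycle, so G is not a tree and its treewidth is at least 2. Therefore the treewidth is 2.

2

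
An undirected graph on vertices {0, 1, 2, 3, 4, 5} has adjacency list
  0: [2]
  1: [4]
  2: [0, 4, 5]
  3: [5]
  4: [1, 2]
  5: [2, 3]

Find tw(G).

A width-1 tree decomposition is:
Bags: B1 = {3, 5}  B2 = {2, 5}  B3 = {0, 2}  B4 = {2, 4}  B5 = {1, 4}
Tree: B1–B2, B2–B3, B2–B4, B4–B5
The largest bag has 2 vertices, giving width 1; this decomposition certifies tw(G) ≤ 1. Any graph with an edge has treewidth ≥ 1, and G has the edge 5–3. Therefore the treewidth is 1.

1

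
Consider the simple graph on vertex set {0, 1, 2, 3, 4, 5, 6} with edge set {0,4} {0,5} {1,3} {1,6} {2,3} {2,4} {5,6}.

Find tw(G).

2

A width-2 tree decomposition is:
Bags: B1 = {1, 5, 6}  B2 = {1, 3, 5}  B3 = {2, 3, 5}  B4 = {2, 4, 5}  B5 = {0, 4, 5}
Tree: B1–B2, B2–B3, B3–B4, B4–B5
Each bag holds 3 vertices, so the decomposition has width 2, which upper-bounds the treewidth. Since 5–6–1–3–2–4–0–5 is a cycle in G, G is not acyclic. Forests are exactly the graphs of treewidth ≤ 1, so tw(G) ≥ 2. Combining the bounds, tw(G) = 2.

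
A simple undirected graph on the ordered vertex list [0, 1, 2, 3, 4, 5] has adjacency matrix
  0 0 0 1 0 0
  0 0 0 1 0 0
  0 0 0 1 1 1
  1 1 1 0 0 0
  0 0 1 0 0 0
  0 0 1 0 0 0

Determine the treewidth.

A width-1 tree decomposition is:
Bags: B1 = {2, 5}  B2 = {2, 3}  B3 = {2, 4}  B4 = {0, 3}  B5 = {1, 3}
Tree: B1–B2, B1–B3, B2–B4, B4–B5
Each bag holds 2 vertices, so the decomposition has width 1, which upper-bounds the treewidth. Any graph with an edge has treewidth ≥ 1, and G has the edge 2–5. The upper and lower bounds meet at 1, so that is the treewidth.

1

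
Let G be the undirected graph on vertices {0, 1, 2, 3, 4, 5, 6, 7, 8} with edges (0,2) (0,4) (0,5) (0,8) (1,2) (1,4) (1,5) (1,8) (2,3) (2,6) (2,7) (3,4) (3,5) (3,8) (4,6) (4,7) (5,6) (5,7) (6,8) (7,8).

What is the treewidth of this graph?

A width-4 tree decomposition is:
Bags: B1 = {2, 4, 5, 6, 8}  B2 = {2, 3, 4, 5, 8}  B3 = {0, 2, 4, 5, 8}  B4 = {1, 2, 4, 5, 8}  B5 = {2, 4, 5, 7, 8}
Tree: B1–B2, B2–B3, B3–B4, B4–B5
Each bag holds 5 vertices, so the decomposition has width 4, which upper-bounds the treewidth. For the lower bound: the 5 vertex sets {6,8}, {2,3}, {0,5}, {4}, {1} are disjoint, each induces a connected subgraph, and every pair is joined by at least one edge of G. Contracting each set to a single vertex therefore yields K_{5} as a minor, and since treewidth is minor-monotone, tw(G) ≥ tw(K_{5}) = 4. Combining the bounds, tw(G) = 4.

4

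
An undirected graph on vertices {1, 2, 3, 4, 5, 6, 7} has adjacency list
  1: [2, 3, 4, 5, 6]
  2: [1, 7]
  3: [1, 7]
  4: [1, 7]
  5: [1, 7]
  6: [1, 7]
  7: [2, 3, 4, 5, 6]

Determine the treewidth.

2

A width-2 tree decomposition is:
Bags: B1 = {1, 3, 7}  B2 = {1, 5, 7}  B3 = {1, 4, 7}  B4 = {1, 6, 7}  B5 = {1, 2, 7}
Tree: B1–B2, B2–B3, B3–B4, B4–B5
Each bag holds 3 vertices, so the decomposition has width 2, which upper-bounds the treewidth. Since 1–3–7–5–1 is a cycle in G, G is not acyclic. Forests are exactly the graphs of treewidth ≤ 1, so tw(G) ≥ 2. Hence tw(G) = 2 exactly.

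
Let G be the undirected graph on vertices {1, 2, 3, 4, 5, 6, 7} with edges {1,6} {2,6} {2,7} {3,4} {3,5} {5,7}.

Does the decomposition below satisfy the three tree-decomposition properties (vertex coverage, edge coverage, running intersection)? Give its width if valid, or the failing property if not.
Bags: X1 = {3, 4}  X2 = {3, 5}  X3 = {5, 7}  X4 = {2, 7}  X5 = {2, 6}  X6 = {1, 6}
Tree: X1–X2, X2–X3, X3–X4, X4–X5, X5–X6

Yes; width 1.

Checking the three conditions: (i) the bags cover all of {1, 2, 3, 4, 5, 6, 7}; (ii) for each edge, some bag contains both endpoints; (iii) the bags containing any fixed vertex form a subtree. All hold, so the decomposition is valid with width 2 − 1 = 1.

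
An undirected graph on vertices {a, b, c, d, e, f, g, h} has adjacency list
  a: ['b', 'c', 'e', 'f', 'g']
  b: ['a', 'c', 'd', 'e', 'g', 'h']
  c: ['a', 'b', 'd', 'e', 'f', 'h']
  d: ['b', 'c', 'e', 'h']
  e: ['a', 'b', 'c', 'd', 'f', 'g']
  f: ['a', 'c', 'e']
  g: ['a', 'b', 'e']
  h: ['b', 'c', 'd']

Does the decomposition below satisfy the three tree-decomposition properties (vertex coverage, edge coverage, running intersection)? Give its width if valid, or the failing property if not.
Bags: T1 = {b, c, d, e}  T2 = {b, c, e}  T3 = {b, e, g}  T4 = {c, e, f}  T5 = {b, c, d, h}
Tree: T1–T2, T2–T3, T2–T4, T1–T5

A tree decomposition must satisfy three properties: every vertex lies in some bag; for every edge, both endpoints lie together in some bag; and for every vertex, the bags containing it form a connected subtree. Here vertex a appears in no bag, so the decomposition is invalid.

No — vertex a appears in no bag.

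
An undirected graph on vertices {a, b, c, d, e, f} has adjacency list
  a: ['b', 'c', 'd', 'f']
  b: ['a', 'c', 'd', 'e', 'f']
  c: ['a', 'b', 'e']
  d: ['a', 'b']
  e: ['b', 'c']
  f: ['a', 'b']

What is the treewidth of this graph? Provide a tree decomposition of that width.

Treewidth 2.
Bags: B1 = {a, b, d}  B2 = {a, b, c}  B3 = {a, b, f}  B4 = {b, c, e}
Tree: B1–B2, B2–B3, B2–B4

The largest bag has 3 vertices, giving width 2; this decomposition certifies tw(G) ≤ 2. Conversely, {b, c, e} is a clique of size 3, and the vertices of any clique must share a bag in every tree decomposition; so some bag has ≥ 3 vertices and tw(G) ≥ 2. Combining the bounds, tw(G) = 2.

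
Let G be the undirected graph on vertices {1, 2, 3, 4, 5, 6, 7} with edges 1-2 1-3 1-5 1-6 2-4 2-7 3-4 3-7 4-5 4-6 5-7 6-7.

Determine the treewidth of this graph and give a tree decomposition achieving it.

Every bag has size at most 4, so the width is 4 − 1 = 3 and tw(G) ≤ 3. For the lower bound: the 4 vertex sets {3,4}, {5,7}, {1}, {6} are disjoint, each induces a connected subgraph, and every pair is joined by at least one edge of G. Contracting each set to a single vertex therefore yields K_{4} as a minor, and since treewidth is minor-monotone, tw(G) ≥ tw(K_{4}) = 3. Combining the bounds, tw(G) = 3.

Treewidth 3.
One optimal decomposition is:
Bags: B1 = {1, 3, 4, 7}  B2 = {1, 4, 5, 7}  B3 = {1, 4, 6, 7}  B4 = {1, 2, 4, 7}
Tree: B1–B2, B2–B3, B3–B4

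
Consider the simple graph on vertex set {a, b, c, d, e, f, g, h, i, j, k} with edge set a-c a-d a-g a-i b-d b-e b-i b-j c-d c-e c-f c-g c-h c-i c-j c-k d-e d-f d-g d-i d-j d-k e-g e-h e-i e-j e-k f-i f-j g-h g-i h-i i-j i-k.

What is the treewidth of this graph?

4

A width-4 tree decomposition is:
Bags: B1 = {c, d, e, i, j}  B2 = {c, d, e, g, i}  B3 = {c, e, g, h, i}  B4 = {a, c, d, g, i}  B5 = {b, d, e, i, j}  B6 = {c, d, e, i, k}  B7 = {c, d, f, i, j}
Tree: B1–B2, B2–B3, B2–B4, B1–B5, B2–B6, B1–B7
Each bag holds 5 vertices, so the decomposition has width 4, which upper-bounds the treewidth. On the other hand G contains the 5-clique {a, c, d, g, i}. A clique must lie in a single bag of any decomposition, so no decomposition can have width below 4. Hence tw(G) = 4 exactly.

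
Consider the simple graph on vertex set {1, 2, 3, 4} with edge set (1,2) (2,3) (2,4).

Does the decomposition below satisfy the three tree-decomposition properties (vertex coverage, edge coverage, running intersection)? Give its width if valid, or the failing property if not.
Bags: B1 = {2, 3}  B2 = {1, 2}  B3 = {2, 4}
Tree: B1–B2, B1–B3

Every vertex of G appears in some bag (union = {1, 2, 3, 4}); every edge is covered by a bag; and for each vertex v the set of bags containing v is connected in the bag tree. The decomposition is therefore valid. The largest bag has 2 vertices, so the width is 1.

Yes; width 1.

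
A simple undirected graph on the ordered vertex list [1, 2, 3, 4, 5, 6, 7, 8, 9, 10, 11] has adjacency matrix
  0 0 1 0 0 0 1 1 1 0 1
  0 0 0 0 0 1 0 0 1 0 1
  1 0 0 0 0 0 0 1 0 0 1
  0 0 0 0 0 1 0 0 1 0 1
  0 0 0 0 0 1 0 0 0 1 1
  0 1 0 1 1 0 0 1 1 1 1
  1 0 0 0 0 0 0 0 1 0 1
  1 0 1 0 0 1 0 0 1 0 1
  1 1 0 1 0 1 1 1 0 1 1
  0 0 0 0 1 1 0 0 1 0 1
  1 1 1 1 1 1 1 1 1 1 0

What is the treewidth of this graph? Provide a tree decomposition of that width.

Every bag has size at most 4, so the width is 4 − 1 = 3 and tw(G) ≤ 3. For the lower bound, the 4 vertices {1, 8, 9, 11} are pairwise adjacent, and any tree decomposition puts a clique entirely inside one bag — forcing width ≥ 3. Combining the bounds, tw(G) = 3.

Treewidth 3.
One such decomposition:
Bags: B1 = {6, 8, 9, 11}  B2 = {1, 8, 9, 11}  B3 = {1, 7, 9, 11}  B4 = {2, 6, 9, 11}  B5 = {6, 9, 10, 11}  B6 = {5, 6, 10, 11}  B7 = {4, 6, 9, 11}  B8 = {1, 3, 8, 11}
Tree: B1–B2, B2–B3, B1–B4, B1–B5, B5–B6, B4–B7, B2–B8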